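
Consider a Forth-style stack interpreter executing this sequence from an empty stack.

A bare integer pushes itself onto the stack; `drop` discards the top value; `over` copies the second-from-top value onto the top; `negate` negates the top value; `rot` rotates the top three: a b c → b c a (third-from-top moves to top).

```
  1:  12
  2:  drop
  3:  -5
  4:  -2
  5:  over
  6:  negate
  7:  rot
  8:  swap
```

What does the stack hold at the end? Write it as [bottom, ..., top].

[-2, -5, 5]

12      [12]
drop    []
-5      [-5]
-2      [-5, -2]
over    [-5, -2, -5]
negate  [-5, -2, 5]
rot     [-2, 5, -5]
swap    [-2, -5, 5]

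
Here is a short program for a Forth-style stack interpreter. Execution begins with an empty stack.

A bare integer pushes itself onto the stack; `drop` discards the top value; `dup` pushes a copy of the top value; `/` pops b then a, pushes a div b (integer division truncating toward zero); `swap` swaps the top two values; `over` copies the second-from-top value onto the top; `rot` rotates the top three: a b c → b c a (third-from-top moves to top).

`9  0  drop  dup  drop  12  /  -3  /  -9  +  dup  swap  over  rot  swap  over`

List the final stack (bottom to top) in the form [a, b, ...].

9    → 9
0    → 9 0
drop → 9
dup  → 9 9
drop → 9
12   → 9 12
/    → 0
-3   → 0 -3
/    → 0
-9   → 0 -9
+    → -9
dup  → -9 -9
swap → -9 -9
over → -9 -9 -9
rot  → -9 -9 -9
swap → -9 -9 -9
over → -9 -9 -9 -9

[-9, -9, -9, -9]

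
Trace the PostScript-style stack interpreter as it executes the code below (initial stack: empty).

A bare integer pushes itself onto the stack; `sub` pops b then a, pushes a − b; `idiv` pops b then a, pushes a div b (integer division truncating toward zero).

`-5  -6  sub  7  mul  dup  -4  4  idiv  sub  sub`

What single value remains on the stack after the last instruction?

-5   -> -5
-6   -> -5 -6
sub  -> 1
7    -> 1 7
mul  -> 7
dup  -> 7 7
-4   -> 7 7 -4
4    -> 7 7 -4 4
idiv -> 7 7 -1
sub  -> 7 8
sub  -> -1

-1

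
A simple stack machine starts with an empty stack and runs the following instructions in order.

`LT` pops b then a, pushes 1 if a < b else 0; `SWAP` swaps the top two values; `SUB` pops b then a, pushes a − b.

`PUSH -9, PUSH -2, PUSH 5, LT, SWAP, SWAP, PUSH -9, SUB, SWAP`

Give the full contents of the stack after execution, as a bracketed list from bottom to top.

PUSH -9 : [-9]
PUSH -2 : [-9, -2]
PUSH 5  : [-9, -2, 5]
LT      : [-9, 1]
SWAP    : [1, -9]
SWAP    : [-9, 1]
PUSH -9 : [-9, 1, -9]
SUB     : [-9, 10]
SWAP    : [10, -9]

[10, -9]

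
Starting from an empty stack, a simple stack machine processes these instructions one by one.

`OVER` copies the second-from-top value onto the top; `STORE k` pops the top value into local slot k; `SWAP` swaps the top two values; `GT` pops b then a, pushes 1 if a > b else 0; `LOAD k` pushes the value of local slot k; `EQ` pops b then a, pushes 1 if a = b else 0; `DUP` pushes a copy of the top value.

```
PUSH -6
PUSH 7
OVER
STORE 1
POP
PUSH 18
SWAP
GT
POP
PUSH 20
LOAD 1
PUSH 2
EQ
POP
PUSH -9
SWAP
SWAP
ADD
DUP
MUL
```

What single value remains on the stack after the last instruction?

121

PUSH -6 : -6
PUSH 7  : -6 7
OVER    : -6 7 -6
STORE 1 : -6 7
POP     : -6
PUSH 18 : -6 18
SWAP    : 18 -6
GT      : 1
POP     : (empty)
PUSH 20 : 20
LOAD 1  : 20 -6
PUSH 2  : 20 -6 2
EQ      : 20 0
POP     : 20
PUSH -9 : 20 -9
SWAP    : -9 20
SWAP    : 20 -9
ADD     : 11
DUP     : 11 11
MUL     : 121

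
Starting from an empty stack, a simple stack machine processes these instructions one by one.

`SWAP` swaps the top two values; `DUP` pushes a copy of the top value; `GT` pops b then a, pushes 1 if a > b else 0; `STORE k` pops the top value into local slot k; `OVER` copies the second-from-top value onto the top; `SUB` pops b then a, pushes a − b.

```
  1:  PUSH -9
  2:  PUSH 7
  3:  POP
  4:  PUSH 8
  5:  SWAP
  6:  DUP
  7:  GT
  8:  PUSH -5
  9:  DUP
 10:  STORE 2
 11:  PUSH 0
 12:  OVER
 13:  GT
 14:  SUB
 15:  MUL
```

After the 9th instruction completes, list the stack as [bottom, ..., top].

[8, 0, -5, -5]

PUSH -9  [-9]
PUSH 7   [-9, 7]
POP      [-9]
PUSH 8   [-9, 8]
SWAP     [8, -9]
DUP      [8, -9, -9]
GT       [8, 0]
PUSH -5  [8, 0, -5]
DUP      [8, 0, -5, -5]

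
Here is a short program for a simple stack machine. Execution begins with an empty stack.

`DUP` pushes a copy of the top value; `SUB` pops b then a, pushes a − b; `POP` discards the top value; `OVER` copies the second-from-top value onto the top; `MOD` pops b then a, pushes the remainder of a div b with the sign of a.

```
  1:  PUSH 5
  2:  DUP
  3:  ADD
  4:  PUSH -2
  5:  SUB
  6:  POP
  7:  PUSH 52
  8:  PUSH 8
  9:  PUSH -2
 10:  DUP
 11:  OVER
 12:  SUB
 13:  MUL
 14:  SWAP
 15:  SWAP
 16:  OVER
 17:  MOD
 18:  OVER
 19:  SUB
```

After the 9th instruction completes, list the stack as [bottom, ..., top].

[52, 8, -2]

PUSH 5   5
DUP      5 5
ADD      10
PUSH -2  10 -2
SUB      12
POP      (empty)
PUSH 52  52
PUSH 8   52 8
PUSH -2  52 8 -2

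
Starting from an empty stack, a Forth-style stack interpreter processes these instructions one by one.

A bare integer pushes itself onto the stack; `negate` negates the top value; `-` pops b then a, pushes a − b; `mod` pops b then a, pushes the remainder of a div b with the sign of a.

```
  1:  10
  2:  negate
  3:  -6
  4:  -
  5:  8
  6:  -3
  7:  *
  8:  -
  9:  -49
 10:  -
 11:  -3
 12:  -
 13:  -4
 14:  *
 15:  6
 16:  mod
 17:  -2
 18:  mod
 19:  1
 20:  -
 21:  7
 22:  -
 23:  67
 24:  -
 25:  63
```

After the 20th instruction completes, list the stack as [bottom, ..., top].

[-1]

10     -> 10
negate -> -10
-6     -> -10 -6
-      -> -4
8      -> -4 8
-3     -> -4 8 -3
*      -> -4 -24
-      -> 20
-49    -> 20 -49
-      -> 69
-3     -> 69 -3
-      -> 72
-4     -> 72 -4
*      -> -288
6      -> -288 6
mod    -> 0
-2     -> 0 -2
mod    -> 0
1      -> 0 1
-      -> -1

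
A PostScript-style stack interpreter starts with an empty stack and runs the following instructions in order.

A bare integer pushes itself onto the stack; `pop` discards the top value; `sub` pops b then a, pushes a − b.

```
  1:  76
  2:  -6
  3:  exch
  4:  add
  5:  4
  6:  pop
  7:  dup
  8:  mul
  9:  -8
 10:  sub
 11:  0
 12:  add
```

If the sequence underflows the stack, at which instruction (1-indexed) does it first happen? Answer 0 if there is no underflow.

76   : 76
-6   : 76 -6
exch : -6 76
add  : 70
4    : 70 4
pop  : 70
dup  : 70 70
mul  : 4900
-8   : 4900 -8
sub  : 4908
0    : 4908 0
add  : 4908

0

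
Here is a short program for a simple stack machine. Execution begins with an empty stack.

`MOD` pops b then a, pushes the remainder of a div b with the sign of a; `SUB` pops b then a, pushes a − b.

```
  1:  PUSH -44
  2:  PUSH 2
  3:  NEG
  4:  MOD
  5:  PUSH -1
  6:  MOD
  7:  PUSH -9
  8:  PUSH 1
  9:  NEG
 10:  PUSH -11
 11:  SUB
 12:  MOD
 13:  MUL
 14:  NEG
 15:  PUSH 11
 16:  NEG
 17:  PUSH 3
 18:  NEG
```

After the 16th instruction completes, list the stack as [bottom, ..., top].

[0, -11]

PUSH -44 → -44
PUSH 2   → -44 2
NEG      → -44 -2
MOD      → 0
PUSH -1  → 0 -1
MOD      → 0
PUSH -9  → 0 -9
PUSH 1   → 0 -9 1
NEG      → 0 -9 -1
PUSH -11 → 0 -9 -1 -11
SUB      → 0 -9 10
MOD      → 0 -9
MUL      → 0
NEG      → 0
PUSH 11  → 0 11
NEG      → 0 -11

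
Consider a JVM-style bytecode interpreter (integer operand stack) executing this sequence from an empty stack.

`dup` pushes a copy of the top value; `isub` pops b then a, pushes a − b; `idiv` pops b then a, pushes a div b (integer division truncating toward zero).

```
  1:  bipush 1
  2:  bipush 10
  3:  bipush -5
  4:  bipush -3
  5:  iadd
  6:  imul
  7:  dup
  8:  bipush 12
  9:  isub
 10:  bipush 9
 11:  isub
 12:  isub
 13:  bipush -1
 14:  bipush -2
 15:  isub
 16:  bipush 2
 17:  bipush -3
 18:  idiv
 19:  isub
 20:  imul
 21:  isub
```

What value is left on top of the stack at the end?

bipush 1  : 1
bipush 10 : 1 10
bipush -5 : 1 10 -5
bipush -3 : 1 10 -5 -3
iadd      : 1 10 -8
imul      : 1 -80
dup       : 1 -80 -80
bipush 12 : 1 -80 -80 12
isub      : 1 -80 -92
bipush 9  : 1 -80 -92 9
isub      : 1 -80 -101
isub      : 1 21
bipush -1 : 1 21 -1
bipush -2 : 1 21 -1 -2
isub      : 1 21 1
bipush 2  : 1 21 1 2
bipush -3 : 1 21 1 2 -3
idiv      : 1 21 1 0
isub      : 1 21 1
imul      : 1 21
isub      : -20

-20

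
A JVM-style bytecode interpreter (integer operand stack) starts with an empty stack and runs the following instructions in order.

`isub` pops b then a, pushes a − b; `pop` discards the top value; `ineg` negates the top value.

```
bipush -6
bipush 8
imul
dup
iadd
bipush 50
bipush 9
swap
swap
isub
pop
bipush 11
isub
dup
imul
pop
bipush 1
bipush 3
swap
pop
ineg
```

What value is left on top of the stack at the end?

-3

bipush -6 → -6
bipush 8  → -6 8
imul      → -48
dup       → -48 -48
iadd      → -96
bipush 50 → -96 50
bipush 9  → -96 50 9
swap      → -96 9 50
swap      → -96 50 9
isub      → -96 41
pop       → -96
bipush 11 → -96 11
isub      → -107
dup       → -107 -107
imul      → 11449
pop       → (empty)
bipush 1  → 1
bipush 3  → 1 3
swap      → 3 1
pop       → 3
ineg      → -3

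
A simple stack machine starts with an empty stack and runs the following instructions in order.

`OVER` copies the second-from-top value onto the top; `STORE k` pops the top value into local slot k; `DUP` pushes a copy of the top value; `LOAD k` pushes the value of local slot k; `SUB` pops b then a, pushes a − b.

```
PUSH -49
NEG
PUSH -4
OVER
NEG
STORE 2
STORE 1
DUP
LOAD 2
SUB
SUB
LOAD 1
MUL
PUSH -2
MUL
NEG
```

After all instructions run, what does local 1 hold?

PUSH -49 : [-49]
NEG      : [49]
PUSH -4  : [49, -4]
OVER     : [49, -4, 49]
NEG      : [49, -4, -49]
STORE 2  : [49, -4]
STORE 1  : [49]
DUP      : [49, 49]
LOAD 2   : [49, 49, -49]
SUB      : [49, 98]
SUB      : [-49]
LOAD 1   : [-49, -4]
MUL      : [196]
PUSH -2  : [196, -2]
MUL      : [-392]
NEG      : [392]

-4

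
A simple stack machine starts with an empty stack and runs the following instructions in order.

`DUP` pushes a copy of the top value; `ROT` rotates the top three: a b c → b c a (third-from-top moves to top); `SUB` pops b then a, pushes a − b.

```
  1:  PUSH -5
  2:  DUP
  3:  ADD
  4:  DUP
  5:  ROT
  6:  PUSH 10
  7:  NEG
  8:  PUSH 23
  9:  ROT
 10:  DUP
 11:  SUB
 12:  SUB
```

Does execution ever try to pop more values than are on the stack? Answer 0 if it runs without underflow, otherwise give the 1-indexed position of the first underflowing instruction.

5

PUSH -5 : -5
DUP     : -5 -5
ADD     : -10
DUP     : -10 -10
ROT  — needs 3 operands, stack has 2 → underflow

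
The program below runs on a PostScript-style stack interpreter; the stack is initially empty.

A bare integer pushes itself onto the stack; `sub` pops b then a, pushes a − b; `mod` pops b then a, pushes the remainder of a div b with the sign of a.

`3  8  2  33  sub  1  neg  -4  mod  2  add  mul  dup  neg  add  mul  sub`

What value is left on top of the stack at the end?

3

3   → 3
8   → 3 8
2   → 3 8 2
33  → 3 8 2 33
sub → 3 8 -31
1   → 3 8 -31 1
neg → 3 8 -31 -1
-4  → 3 8 -31 -1 -4
mod → 3 8 -31 -1
2   → 3 8 -31 -1 2
add → 3 8 -31 1
mul → 3 8 -31
dup → 3 8 -31 -31
neg → 3 8 -31 31
add → 3 8 0
mul → 3 0
sub → 3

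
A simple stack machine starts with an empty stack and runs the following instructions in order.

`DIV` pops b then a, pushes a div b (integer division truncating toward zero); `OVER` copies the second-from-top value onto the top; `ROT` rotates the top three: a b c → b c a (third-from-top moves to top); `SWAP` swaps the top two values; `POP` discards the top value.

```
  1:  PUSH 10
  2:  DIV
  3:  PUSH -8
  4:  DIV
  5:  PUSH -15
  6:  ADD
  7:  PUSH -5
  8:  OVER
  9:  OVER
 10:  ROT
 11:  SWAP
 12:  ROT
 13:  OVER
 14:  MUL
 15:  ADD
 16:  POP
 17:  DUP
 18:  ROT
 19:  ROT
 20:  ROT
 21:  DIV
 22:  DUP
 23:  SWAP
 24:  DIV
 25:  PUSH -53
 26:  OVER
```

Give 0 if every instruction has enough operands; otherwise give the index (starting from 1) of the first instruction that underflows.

PUSH 10 -> 10
DIV  — needs 2 operands, stack has 1 → underflow

2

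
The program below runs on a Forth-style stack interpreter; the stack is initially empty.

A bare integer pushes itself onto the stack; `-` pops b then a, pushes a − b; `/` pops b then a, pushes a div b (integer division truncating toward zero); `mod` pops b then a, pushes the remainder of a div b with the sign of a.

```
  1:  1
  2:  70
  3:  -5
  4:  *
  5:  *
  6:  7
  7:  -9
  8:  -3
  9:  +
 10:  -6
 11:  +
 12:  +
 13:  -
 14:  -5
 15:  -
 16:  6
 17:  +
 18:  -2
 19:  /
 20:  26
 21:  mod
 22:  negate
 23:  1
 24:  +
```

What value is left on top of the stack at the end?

1      → 1
70     → 1 70
-5     → 1 70 -5
*      → 1 -350
*      → -350
7      → -350 7
-9     → -350 7 -9
-3     → -350 7 -9 -3
+      → -350 7 -12
-6     → -350 7 -12 -6
+      → -350 7 -18
+      → -350 -11
-      → -339
-5     → -339 -5
-      → -334
6      → -334 6
+      → -328
-2     → -328 -2
/      → 164
26     → 164 26
mod    → 8
negate → -8
1      → -8 1
+      → -7

-7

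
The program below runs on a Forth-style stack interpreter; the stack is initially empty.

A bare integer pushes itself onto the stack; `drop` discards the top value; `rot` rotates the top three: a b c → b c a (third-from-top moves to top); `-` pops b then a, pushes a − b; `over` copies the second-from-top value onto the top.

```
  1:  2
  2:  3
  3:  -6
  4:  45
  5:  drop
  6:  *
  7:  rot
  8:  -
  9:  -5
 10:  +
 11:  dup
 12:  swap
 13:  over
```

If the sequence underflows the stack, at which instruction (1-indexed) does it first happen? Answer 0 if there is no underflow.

2    → 2
3    → 2 3
-6   → 2 3 -6
45   → 2 3 -6 45
drop → 2 3 -6
*    → 2 -18
rot  — needs 3 operands, stack has 2 → underflow

7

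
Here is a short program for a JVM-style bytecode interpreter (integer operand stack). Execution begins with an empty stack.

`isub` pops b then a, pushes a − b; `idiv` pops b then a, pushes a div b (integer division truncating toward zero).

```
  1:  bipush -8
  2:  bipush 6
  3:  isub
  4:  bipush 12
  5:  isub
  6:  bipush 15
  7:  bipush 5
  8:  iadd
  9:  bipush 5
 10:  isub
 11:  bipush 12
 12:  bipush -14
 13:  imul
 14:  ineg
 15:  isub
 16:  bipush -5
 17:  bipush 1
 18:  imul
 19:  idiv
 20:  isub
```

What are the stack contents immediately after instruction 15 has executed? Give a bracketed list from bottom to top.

bipush -8   -8
bipush 6    -8 6
isub        -14
bipush 12   -14 12
isub        -26
bipush 15   -26 15
bipush 5    -26 15 5
iadd        -26 20
bipush 5    -26 20 5
isub        -26 15
bipush 12   -26 15 12
bipush -14  -26 15 12 -14
imul        -26 15 -168
ineg        -26 15 168
isub        -26 -153

[-26, -153]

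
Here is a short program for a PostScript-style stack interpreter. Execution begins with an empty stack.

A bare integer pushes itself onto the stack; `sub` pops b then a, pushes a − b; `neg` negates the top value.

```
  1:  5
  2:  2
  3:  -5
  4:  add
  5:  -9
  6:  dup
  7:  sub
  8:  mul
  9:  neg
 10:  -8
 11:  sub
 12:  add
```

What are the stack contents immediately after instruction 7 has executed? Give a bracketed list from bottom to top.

5   -> [5]
2   -> [5, 2]
-5  -> [5, 2, -5]
add -> [5, -3]
-9  -> [5, -3, -9]
dup -> [5, -3, -9, -9]
sub -> [5, -3, 0]

[5, -3, 0]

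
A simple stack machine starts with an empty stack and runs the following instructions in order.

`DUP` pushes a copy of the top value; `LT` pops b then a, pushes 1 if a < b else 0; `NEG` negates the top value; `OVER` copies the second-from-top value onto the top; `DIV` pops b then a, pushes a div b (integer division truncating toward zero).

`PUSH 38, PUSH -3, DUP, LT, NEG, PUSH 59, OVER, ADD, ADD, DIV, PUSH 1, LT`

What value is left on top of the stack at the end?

1

PUSH 38 : [38]
PUSH -3 : [38, -3]
DUP     : [38, -3, -3]
LT      : [38, 0]
NEG     : [38, 0]
PUSH 59 : [38, 0, 59]
OVER    : [38, 0, 59, 0]
ADD     : [38, 0, 59]
ADD     : [38, 59]
DIV     : [0]
PUSH 1  : [0, 1]
LT      : [1]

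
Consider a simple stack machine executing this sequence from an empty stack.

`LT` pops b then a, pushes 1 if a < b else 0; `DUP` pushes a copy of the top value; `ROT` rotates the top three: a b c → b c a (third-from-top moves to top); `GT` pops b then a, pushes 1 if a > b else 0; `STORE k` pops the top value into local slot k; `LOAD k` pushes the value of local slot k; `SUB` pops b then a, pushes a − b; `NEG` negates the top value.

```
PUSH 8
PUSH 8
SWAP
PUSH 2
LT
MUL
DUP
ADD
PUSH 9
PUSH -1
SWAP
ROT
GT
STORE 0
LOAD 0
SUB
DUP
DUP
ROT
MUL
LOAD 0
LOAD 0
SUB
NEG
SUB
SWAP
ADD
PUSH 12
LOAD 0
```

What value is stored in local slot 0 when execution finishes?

1

PUSH 8  → [8]
PUSH 8  → [8, 8]
SWAP    → [8, 8]
PUSH 2  → [8, 8, 2]
LT      → [8, 0]
MUL     → [0]
DUP     → [0, 0]
ADD     → [0]
PUSH 9  → [0, 9]
PUSH -1 → [0, 9, -1]
SWAP    → [0, -1, 9]
ROT     → [-1, 9, 0]
GT      → [-1, 1]
STORE 0 → [-1]
LOAD 0  → [-1, 1]
SUB     → [-2]
DUP     → [-2, -2]
DUP     → [-2, -2, -2]
ROT     → [-2, -2, -2]
MUL     → [-2, 4]
LOAD 0  → [-2, 4, 1]
LOAD 0  → [-2, 4, 1, 1]
SUB     → [-2, 4, 0]
NEG     → [-2, 4, 0]
SUB     → [-2, 4]
SWAP    → [4, -2]
ADD     → [2]
PUSH 12 → [2, 12]
LOAD 0  → [2, 12, 1]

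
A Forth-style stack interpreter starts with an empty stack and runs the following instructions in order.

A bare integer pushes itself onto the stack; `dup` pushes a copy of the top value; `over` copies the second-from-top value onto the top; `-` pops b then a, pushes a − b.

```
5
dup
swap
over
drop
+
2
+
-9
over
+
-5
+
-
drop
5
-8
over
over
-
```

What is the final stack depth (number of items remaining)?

3

5    : 5
dup  : 5 5
swap : 5 5
over : 5 5 5
drop : 5 5
+    : 10
2    : 10 2
+    : 12
-9   : 12 -9
over : 12 -9 12
+    : 12 3
-5   : 12 3 -5
+    : 12 -2
-    : 14
drop : (empty)
5    : 5
-8   : 5 -8
over : 5 -8 5
over : 5 -8 5 -8
-    : 5 -8 13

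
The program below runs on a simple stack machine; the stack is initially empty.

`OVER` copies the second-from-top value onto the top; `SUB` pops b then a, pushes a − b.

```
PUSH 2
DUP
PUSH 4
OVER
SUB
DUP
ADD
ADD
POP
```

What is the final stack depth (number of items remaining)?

PUSH 2 : [2]
DUP    : [2, 2]
PUSH 4 : [2, 2, 4]
OVER   : [2, 2, 4, 2]
SUB    : [2, 2, 2]
DUP    : [2, 2, 2, 2]
ADD    : [2, 2, 4]
ADD    : [2, 6]
POP    : [2]

1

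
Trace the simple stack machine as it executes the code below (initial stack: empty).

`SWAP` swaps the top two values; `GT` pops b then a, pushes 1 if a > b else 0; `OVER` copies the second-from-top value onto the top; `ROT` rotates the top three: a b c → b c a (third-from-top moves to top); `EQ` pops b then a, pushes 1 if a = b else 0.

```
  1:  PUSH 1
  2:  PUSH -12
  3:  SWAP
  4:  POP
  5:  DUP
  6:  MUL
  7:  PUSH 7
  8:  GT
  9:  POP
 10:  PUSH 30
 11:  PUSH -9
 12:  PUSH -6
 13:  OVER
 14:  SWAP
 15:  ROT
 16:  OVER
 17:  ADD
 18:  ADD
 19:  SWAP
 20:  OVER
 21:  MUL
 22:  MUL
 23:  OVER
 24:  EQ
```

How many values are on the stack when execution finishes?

2

PUSH 1   → 1
PUSH -12 → 1 -12
SWAP     → -12 1
POP      → -12
DUP      → -12 -12
MUL      → 144
PUSH 7   → 144 7
GT       → 1
POP      → (empty)
PUSH 30  → 30
PUSH -9  → 30 -9
PUSH -6  → 30 -9 -6
OVER     → 30 -9 -6 -9
SWAP     → 30 -9 -9 -6
ROT      → 30 -9 -6 -9
OVER     → 30 -9 -6 -9 -6
ADD      → 30 -9 -6 -15
ADD      → 30 -9 -21
SWAP     → 30 -21 -9
OVER     → 30 -21 -9 -21
MUL      → 30 -21 189
MUL      → 30 -3969
OVER     → 30 -3969 30
EQ       → 30 0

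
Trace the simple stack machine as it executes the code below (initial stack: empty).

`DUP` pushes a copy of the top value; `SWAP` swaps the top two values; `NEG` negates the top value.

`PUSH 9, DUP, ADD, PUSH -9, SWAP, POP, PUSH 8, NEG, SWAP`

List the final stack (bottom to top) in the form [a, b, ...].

[-8, -9]

PUSH 9  → [9]
DUP     → [9, 9]
ADD     → [18]
PUSH -9 → [18, -9]
SWAP    → [-9, 18]
POP     → [-9]
PUSH 8  → [-9, 8]
NEG     → [-9, -8]
SWAP    → [-8, -9]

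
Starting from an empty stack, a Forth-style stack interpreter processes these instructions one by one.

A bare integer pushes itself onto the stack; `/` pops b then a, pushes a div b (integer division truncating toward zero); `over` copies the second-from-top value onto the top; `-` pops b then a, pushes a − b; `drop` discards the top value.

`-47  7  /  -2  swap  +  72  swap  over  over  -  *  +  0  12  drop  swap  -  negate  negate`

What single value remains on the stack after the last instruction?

-47    -> [-47]
7      -> [-47, 7]
/      -> [-6]
-2     -> [-6, -2]
swap   -> [-2, -6]
+      -> [-8]
72     -> [-8, 72]
swap   -> [72, -8]
over   -> [72, -8, 72]
over   -> [72, -8, 72, -8]
-      -> [72, -8, 80]
*      -> [72, -640]
+      -> [-568]
0      -> [-568, 0]
12     -> [-568, 0, 12]
drop   -> [-568, 0]
swap   -> [0, -568]
-      -> [568]
negate -> [-568]
negate -> [568]

568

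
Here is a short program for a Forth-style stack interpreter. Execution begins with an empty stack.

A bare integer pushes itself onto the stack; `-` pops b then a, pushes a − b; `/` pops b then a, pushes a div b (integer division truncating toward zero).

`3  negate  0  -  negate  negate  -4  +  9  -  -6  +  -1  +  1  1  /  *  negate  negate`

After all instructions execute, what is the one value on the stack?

3       3
negate  -3
0       -3 0
-       -3
negate  3
negate  -3
-4      -3 -4
+       -7
9       -7 9
-       -16
-6      -16 -6
+       -22
-1      -22 -1
+       -23
1       -23 1
1       -23 1 1
/       -23 1
*       -23
negate  23
negate  -23

-23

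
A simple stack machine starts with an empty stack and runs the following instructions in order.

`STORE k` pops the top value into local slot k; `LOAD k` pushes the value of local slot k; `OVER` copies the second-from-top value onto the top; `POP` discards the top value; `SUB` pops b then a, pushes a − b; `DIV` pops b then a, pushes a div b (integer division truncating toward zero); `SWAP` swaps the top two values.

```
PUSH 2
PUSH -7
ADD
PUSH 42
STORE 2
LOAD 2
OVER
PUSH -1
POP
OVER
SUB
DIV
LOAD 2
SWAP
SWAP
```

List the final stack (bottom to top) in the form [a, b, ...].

PUSH 2  : [2]
PUSH -7 : [2, -7]
ADD     : [-5]
PUSH 42 : [-5, 42]
STORE 2 : [-5]
LOAD 2  : [-5, 42]
OVER    : [-5, 42, -5]
PUSH -1 : [-5, 42, -5, -1]
POP     : [-5, 42, -5]
OVER    : [-5, 42, -5, 42]
SUB     : [-5, 42, -47]
DIV     : [-5, 0]
LOAD 2  : [-5, 0, 42]
SWAP    : [-5, 42, 0]
SWAP    : [-5, 0, 42]

[-5, 0, 42]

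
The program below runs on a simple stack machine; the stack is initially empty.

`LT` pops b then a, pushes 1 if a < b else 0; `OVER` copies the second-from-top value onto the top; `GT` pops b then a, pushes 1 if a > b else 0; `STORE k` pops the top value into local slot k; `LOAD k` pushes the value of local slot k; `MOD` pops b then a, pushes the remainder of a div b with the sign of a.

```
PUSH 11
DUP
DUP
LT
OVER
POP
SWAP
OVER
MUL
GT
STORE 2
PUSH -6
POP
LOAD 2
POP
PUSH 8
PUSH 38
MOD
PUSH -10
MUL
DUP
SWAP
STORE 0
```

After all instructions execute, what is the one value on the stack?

-80

PUSH 11  -> [11]
DUP      -> [11, 11]
DUP      -> [11, 11, 11]
LT       -> [11, 0]
OVER     -> [11, 0, 11]
POP      -> [11, 0]
SWAP     -> [0, 11]
OVER     -> [0, 11, 0]
MUL      -> [0, 0]
GT       -> [0]
STORE 2  -> []
PUSH -6  -> [-6]
POP      -> []
LOAD 2   -> [0]
POP      -> []
PUSH 8   -> [8]
PUSH 38  -> [8, 38]
MOD      -> [8]
PUSH -10 -> [8, -10]
MUL      -> [-80]
DUP      -> [-80, -80]
SWAP     -> [-80, -80]
STORE 0  -> [-80]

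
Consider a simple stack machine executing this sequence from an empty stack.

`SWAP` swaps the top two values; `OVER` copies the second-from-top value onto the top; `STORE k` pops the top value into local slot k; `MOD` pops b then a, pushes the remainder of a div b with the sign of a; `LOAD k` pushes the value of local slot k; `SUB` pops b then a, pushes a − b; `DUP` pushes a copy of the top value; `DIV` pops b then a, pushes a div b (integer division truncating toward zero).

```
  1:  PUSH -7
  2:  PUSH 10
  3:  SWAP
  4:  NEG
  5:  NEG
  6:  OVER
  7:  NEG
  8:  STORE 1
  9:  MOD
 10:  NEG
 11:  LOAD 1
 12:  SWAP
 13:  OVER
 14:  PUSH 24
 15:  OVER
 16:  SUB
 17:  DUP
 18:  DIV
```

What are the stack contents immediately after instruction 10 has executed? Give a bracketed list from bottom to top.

[-3]

PUSH -7 → [-7]
PUSH 10 → [-7, 10]
SWAP    → [10, -7]
NEG     → [10, 7]
NEG     → [10, -7]
OVER    → [10, -7, 10]
NEG     → [10, -7, -10]
STORE 1 → [10, -7]
MOD     → [3]
NEG     → [-3]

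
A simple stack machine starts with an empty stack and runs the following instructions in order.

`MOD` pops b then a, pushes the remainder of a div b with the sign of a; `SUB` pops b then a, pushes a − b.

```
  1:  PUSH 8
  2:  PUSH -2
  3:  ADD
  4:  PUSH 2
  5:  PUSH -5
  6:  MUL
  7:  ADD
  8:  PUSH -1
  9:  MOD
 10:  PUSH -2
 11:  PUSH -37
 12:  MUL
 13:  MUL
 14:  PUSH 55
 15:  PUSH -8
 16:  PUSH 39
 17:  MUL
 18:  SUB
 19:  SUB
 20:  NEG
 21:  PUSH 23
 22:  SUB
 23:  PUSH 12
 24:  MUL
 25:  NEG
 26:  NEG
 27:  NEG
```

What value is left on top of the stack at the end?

PUSH 8    [8]
PUSH -2   [8, -2]
ADD       [6]
PUSH 2    [6, 2]
PUSH -5   [6, 2, -5]
MUL       [6, -10]
ADD       [-4]
PUSH -1   [-4, -1]
MOD       [0]
PUSH -2   [0, -2]
PUSH -37  [0, -2, -37]
MUL       [0, 74]
MUL       [0]
PUSH 55   [0, 55]
PUSH -8   [0, 55, -8]
PUSH 39   [0, 55, -8, 39]
MUL       [0, 55, -312]
SUB       [0, 367]
SUB       [-367]
NEG       [367]
PUSH 23   [367, 23]
SUB       [344]
PUSH 12   [344, 12]
MUL       [4128]
NEG       [-4128]
NEG       [4128]
NEG       [-4128]

-4128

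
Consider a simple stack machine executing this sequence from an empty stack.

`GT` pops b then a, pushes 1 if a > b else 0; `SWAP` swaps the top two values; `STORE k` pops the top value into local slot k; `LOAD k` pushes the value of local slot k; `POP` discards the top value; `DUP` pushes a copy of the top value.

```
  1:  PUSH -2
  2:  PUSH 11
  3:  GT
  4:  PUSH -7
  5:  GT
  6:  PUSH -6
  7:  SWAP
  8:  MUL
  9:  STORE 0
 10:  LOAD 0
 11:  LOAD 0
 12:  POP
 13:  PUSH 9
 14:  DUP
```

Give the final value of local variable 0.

-6

PUSH -2 : -2
PUSH 11 : -2 11
GT      : 0
PUSH -7 : 0 -7
GT      : 1
PUSH -6 : 1 -6
SWAP    : -6 1
MUL     : -6
STORE 0 : (empty)
LOAD 0  : -6
LOAD 0  : -6 -6
POP     : -6
PUSH 9  : -6 9
DUP     : -6 9 9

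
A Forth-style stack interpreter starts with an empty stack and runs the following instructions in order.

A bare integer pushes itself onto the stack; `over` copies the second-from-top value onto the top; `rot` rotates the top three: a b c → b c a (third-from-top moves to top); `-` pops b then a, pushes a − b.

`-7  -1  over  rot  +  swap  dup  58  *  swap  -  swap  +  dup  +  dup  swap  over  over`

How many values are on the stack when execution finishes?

4

-7   → -7
-1   → -7 -1
over → -7 -1 -7
rot  → -1 -7 -7
+    → -1 -14
swap → -14 -1
dup  → -14 -1 -1
58   → -14 -1 -1 58
*    → -14 -1 -58
swap → -14 -58 -1
-    → -14 -57
swap → -57 -14
+    → -71
dup  → -71 -71
+    → -142
dup  → -142 -142
swap → -142 -142
over → -142 -142 -142
over → -142 -142 -142 -142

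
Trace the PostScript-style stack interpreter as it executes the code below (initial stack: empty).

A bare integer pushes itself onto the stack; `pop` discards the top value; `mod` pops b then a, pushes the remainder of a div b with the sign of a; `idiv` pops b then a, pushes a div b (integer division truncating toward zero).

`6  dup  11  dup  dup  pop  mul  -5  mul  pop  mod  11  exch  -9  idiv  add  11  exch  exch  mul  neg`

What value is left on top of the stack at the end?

6    -> 6
dup  -> 6 6
11   -> 6 6 11
dup  -> 6 6 11 11
dup  -> 6 6 11 11 11
pop  -> 6 6 11 11
mul  -> 6 6 121
-5   -> 6 6 121 -5
mul  -> 6 6 -605
pop  -> 6 6
mod  -> 0
11   -> 0 11
exch -> 11 0
-9   -> 11 0 -9
idiv -> 11 0
add  -> 11
11   -> 11 11
exch -> 11 11
exch -> 11 11
mul  -> 121
neg  -> -121

-121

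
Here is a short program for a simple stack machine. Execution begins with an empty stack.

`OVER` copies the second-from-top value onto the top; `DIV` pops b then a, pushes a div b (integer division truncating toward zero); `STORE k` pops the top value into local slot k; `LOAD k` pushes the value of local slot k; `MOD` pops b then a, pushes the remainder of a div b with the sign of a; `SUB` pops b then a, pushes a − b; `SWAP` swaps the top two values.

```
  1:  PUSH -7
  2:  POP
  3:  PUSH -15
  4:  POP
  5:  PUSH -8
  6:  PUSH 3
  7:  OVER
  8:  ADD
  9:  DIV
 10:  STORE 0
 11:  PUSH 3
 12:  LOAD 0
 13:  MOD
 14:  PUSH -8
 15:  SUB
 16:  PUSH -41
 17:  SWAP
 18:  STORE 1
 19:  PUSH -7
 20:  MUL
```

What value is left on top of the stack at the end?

PUSH -7   -7
POP       (empty)
PUSH -15  -15
POP       (empty)
PUSH -8   -8
PUSH 3    -8 3
OVER      -8 3 -8
ADD       -8 -5
DIV       1
STORE 0   (empty)
PUSH 3    3
LOAD 0    3 1
MOD       0
PUSH -8   0 -8
SUB       8
PUSH -41  8 -41
SWAP      -41 8
STORE 1   -41
PUSH -7   -41 -7
MUL       287

287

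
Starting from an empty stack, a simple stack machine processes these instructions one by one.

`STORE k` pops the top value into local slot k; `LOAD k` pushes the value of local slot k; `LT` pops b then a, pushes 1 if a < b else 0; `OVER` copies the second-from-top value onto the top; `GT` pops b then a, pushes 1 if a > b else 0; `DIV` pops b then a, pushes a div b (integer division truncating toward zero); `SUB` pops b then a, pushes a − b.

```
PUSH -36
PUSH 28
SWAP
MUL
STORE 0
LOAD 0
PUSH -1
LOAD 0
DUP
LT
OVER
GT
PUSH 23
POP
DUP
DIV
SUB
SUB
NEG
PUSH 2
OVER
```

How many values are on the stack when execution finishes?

3

PUSH -36 -> [-36]
PUSH 28  -> [-36, 28]
SWAP     -> [28, -36]
MUL      -> [-1008]
STORE 0  -> []
LOAD 0   -> [-1008]
PUSH -1  -> [-1008, -1]
LOAD 0   -> [-1008, -1, -1008]
DUP      -> [-1008, -1, -1008, -1008]
LT       -> [-1008, -1, 0]
OVER     -> [-1008, -1, 0, -1]
GT       -> [-1008, -1, 1]
PUSH 23  -> [-1008, -1, 1, 23]
POP      -> [-1008, -1, 1]
DUP      -> [-1008, -1, 1, 1]
DIV      -> [-1008, -1, 1]
SUB      -> [-1008, -2]
SUB      -> [-1006]
NEG      -> [1006]
PUSH 2   -> [1006, 2]
OVER     -> [1006, 2, 1006]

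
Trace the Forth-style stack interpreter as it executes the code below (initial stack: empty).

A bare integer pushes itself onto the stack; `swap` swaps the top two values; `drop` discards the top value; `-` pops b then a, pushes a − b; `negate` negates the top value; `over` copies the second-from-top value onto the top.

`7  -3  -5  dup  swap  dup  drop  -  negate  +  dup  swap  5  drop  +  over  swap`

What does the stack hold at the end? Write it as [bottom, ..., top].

7      -> [7]
-3     -> [7, -3]
-5     -> [7, -3, -5]
dup    -> [7, -3, -5, -5]
swap   -> [7, -3, -5, -5]
dup    -> [7, -3, -5, -5, -5]
drop   -> [7, -3, -5, -5]
-      -> [7, -3, 0]
negate -> [7, -3, 0]
+      -> [7, -3]
dup    -> [7, -3, -3]
swap   -> [7, -3, -3]
5      -> [7, -3, -3, 5]
drop   -> [7, -3, -3]
+      -> [7, -6]
over   -> [7, -6, 7]
swap   -> [7, 7, -6]

[7, 7, -6]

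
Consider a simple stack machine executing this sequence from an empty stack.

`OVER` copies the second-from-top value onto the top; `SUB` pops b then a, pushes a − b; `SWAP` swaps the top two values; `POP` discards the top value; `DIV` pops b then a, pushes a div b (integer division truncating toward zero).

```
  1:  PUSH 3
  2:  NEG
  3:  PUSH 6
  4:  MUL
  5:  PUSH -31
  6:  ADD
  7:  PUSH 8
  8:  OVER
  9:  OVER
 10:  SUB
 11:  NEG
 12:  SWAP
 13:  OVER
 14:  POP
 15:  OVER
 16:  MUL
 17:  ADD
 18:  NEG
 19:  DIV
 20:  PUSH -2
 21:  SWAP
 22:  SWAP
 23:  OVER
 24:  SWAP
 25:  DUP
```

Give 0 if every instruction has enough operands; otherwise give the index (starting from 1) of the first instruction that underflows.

0

PUSH 3   → 3
NEG      → -3
PUSH 6   → -3 6
MUL      → -18
PUSH -31 → -18 -31
ADD      → -49
PUSH 8   → -49 8
OVER     → -49 8 -49
OVER     → -49 8 -49 8
SUB      → -49 8 -57
NEG      → -49 8 57
SWAP     → -49 57 8
OVER     → -49 57 8 57
POP      → -49 57 8
OVER     → -49 57 8 57
MUL      → -49 57 456
ADD      → -49 513
NEG      → -49 -513
DIV      → 0
PUSH -2  → 0 -2
SWAP     → -2 0
SWAP     → 0 -2
OVER     → 0 -2 0
SWAP     → 0 0 -2
DUP      → 0 0 -2 -2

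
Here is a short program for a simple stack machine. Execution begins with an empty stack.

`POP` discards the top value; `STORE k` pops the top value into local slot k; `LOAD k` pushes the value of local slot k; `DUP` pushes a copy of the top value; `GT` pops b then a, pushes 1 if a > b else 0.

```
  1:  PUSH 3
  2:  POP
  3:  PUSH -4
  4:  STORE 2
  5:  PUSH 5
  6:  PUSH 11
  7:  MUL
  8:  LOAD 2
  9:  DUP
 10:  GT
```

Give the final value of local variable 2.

PUSH 3  : [3]
POP     : []
PUSH -4 : [-4]
STORE 2 : []
PUSH 5  : [5]
PUSH 11 : [5, 11]
MUL     : [55]
LOAD 2  : [55, -4]
DUP     : [55, -4, -4]
GT      : [55, 0]

-4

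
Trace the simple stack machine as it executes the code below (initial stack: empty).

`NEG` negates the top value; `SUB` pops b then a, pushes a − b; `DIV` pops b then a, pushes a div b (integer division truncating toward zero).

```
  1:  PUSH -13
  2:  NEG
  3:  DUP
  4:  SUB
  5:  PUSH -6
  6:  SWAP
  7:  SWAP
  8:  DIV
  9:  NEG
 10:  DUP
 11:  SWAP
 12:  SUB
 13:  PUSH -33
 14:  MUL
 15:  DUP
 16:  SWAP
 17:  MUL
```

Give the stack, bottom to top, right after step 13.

[0, -33]

PUSH -13 → -13
NEG      → 13
DUP      → 13 13
SUB      → 0
PUSH -6  → 0 -6
SWAP     → -6 0
SWAP     → 0 -6
DIV      → 0
NEG      → 0
DUP      → 0 0
SWAP     → 0 0
SUB      → 0
PUSH -33 → 0 -33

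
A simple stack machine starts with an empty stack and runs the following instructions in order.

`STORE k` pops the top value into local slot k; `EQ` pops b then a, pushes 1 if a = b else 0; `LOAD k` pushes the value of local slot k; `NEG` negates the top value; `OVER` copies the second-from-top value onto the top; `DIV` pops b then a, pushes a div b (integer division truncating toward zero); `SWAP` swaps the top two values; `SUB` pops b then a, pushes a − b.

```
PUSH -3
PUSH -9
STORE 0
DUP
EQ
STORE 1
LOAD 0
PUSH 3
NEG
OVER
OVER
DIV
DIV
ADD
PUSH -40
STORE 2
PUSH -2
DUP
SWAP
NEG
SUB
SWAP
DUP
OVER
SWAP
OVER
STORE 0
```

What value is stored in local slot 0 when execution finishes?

PUSH -3  : [-3]
PUSH -9  : [-3, -9]
STORE 0  : [-3]
DUP      : [-3, -3]
EQ       : [1]
STORE 1  : []
LOAD 0   : [-9]
PUSH 3   : [-9, 3]
NEG      : [-9, -3]
OVER     : [-9, -3, -9]
OVER     : [-9, -3, -9, -3]
DIV      : [-9, -3, 3]
DIV      : [-9, -1]
ADD      : [-10]
PUSH -40 : [-10, -40]
STORE 2  : [-10]
PUSH -2  : [-10, -2]
DUP      : [-10, -2, -2]
SWAP     : [-10, -2, -2]
NEG      : [-10, -2, 2]
SUB      : [-10, -4]
SWAP     : [-4, -10]
DUP      : [-4, -10, -10]
OVER     : [-4, -10, -10, -10]
SWAP     : [-4, -10, -10, -10]
OVER     : [-4, -10, -10, -10, -10]
STORE 0  : [-4, -10, -10, -10]

-10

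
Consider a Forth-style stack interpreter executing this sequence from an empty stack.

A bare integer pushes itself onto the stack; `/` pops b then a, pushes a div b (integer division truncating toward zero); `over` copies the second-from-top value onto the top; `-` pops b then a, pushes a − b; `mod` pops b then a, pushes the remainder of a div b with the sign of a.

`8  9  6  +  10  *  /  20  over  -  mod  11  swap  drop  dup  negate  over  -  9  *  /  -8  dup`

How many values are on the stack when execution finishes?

3

8       8
9       8 9
6       8 9 6
+       8 15
10      8 15 10
*       8 150
/       0
20      0 20
over    0 20 0
-       0 20
mod     0
11      0 11
swap    11 0
drop    11
dup     11 11
negate  11 -11
over    11 -11 11
-       11 -22
9       11 -22 9
*       11 -198
/       0
-8      0 -8
dup     0 -8 -8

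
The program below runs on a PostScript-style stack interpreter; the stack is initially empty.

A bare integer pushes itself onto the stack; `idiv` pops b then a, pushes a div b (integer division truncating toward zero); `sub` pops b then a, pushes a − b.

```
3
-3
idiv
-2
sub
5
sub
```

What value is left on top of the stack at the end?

-4

3    : [3]
-3   : [3, -3]
idiv : [-1]
-2   : [-1, -2]
sub  : [1]
5    : [1, 5]
sub  : [-4]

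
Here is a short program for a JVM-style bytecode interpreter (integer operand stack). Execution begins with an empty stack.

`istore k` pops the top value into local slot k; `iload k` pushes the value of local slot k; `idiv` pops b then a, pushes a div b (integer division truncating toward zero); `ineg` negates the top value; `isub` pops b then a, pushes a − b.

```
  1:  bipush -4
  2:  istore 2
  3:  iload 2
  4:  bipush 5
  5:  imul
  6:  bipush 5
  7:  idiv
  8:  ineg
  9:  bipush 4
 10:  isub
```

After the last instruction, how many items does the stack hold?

bipush -4 → [-4]
istore 2  → []
iload 2   → [-4]
bipush 5  → [-4, 5]
imul      → [-20]
bipush 5  → [-20, 5]
idiv      → [-4]
ineg      → [4]
bipush 4  → [4, 4]
isub      → [0]

1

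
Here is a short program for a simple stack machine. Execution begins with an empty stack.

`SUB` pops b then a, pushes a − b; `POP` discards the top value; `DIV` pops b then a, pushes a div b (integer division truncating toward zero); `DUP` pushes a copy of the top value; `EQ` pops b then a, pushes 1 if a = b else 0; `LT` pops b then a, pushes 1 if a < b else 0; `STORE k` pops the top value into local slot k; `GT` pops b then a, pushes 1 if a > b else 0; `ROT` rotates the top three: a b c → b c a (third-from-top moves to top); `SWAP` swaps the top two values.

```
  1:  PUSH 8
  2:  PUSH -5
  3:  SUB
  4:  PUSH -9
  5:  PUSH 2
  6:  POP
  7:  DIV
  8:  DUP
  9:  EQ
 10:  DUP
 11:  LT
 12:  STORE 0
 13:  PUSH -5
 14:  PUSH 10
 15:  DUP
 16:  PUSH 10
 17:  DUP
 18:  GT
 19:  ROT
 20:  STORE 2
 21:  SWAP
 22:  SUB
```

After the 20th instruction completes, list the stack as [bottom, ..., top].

[-5, 10, 0]

PUSH 8   8
PUSH -5  8 -5
SUB      13
PUSH -9  13 -9
PUSH 2   13 -9 2
POP      13 -9
DIV      -1
DUP      -1 -1
EQ       1
DUP      1 1
LT       0
STORE 0  (empty)
PUSH -5  -5
PUSH 10  -5 10
DUP      -5 10 10
PUSH 10  -5 10 10 10
DUP      -5 10 10 10 10
GT       -5 10 10 0
ROT      -5 10 0 10
STORE 2  -5 10 0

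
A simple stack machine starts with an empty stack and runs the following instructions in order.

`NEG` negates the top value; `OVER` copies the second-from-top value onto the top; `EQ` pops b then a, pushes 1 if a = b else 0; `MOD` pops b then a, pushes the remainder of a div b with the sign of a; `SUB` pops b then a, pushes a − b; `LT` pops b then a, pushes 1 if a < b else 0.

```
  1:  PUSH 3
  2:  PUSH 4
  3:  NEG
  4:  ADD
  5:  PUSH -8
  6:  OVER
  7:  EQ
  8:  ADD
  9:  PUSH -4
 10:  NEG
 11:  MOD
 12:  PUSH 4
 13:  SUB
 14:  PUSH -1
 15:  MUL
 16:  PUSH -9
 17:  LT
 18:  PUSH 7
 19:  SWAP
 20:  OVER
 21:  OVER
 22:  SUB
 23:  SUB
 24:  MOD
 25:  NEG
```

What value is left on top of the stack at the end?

0

PUSH 3  -> [3]
PUSH 4  -> [3, 4]
NEG     -> [3, -4]
ADD     -> [-1]
PUSH -8 -> [-1, -8]
OVER    -> [-1, -8, -1]
EQ      -> [-1, 0]
ADD     -> [-1]
PUSH -4 -> [-1, -4]
NEG     -> [-1, 4]
MOD     -> [-1]
PUSH 4  -> [-1, 4]
SUB     -> [-5]
PUSH -1 -> [-5, -1]
MUL     -> [5]
PUSH -9 -> [5, -9]
LT      -> [0]
PUSH 7  -> [0, 7]
SWAP    -> [7, 0]
OVER    -> [7, 0, 7]
OVER    -> [7, 0, 7, 0]
SUB     -> [7, 0, 7]
SUB     -> [7, -7]
MOD     -> [0]
NEG     -> [0]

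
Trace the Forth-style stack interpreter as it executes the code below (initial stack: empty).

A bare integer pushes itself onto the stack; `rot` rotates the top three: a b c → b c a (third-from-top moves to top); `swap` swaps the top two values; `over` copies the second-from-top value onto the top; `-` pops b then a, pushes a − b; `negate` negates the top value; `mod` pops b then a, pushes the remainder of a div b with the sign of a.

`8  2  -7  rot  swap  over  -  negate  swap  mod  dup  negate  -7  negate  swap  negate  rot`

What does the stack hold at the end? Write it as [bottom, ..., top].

8      -> [8]
2      -> [8, 2]
-7     -> [8, 2, -7]
rot    -> [2, -7, 8]
swap   -> [2, 8, -7]
over   -> [2, 8, -7, 8]
-      -> [2, 8, -15]
negate -> [2, 8, 15]
swap   -> [2, 15, 8]
mod    -> [2, 7]
dup    -> [2, 7, 7]
negate -> [2, 7, -7]
-7     -> [2, 7, -7, -7]
negate -> [2, 7, -7, 7]
swap   -> [2, 7, 7, -7]
negate -> [2, 7, 7, 7]
rot    -> [2, 7, 7, 7]

[2, 7, 7, 7]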